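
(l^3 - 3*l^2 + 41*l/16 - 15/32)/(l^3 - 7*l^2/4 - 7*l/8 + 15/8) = (l - 1/4)/(l + 1)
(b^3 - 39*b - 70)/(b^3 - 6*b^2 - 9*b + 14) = (b + 5)/(b - 1)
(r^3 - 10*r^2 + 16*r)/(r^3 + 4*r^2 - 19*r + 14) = r*(r - 8)/(r^2 + 6*r - 7)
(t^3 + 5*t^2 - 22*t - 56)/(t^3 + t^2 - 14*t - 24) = (t + 7)/(t + 3)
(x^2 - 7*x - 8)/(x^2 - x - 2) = (x - 8)/(x - 2)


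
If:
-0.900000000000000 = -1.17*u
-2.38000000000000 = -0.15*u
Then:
No Solution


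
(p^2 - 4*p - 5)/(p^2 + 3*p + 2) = (p - 5)/(p + 2)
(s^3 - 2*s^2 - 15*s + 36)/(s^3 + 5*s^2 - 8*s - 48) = (s - 3)/(s + 4)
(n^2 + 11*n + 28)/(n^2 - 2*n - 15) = (n^2 + 11*n + 28)/(n^2 - 2*n - 15)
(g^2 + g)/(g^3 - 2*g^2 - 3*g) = 1/(g - 3)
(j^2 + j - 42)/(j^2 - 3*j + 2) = (j^2 + j - 42)/(j^2 - 3*j + 2)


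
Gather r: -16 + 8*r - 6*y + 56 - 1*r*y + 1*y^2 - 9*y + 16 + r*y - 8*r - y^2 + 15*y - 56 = 0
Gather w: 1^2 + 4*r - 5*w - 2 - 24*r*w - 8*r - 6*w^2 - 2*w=-4*r - 6*w^2 + w*(-24*r - 7) - 1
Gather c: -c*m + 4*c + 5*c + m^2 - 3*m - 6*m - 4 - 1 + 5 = c*(9 - m) + m^2 - 9*m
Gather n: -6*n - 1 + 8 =7 - 6*n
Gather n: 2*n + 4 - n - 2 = n + 2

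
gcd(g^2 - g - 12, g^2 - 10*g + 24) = g - 4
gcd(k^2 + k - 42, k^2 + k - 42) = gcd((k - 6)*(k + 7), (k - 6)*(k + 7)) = k^2 + k - 42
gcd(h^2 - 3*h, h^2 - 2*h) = h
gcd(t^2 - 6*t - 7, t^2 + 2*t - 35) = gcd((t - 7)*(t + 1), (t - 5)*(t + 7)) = 1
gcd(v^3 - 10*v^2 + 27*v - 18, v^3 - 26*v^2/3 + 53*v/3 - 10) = v^2 - 7*v + 6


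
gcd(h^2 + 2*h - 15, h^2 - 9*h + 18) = h - 3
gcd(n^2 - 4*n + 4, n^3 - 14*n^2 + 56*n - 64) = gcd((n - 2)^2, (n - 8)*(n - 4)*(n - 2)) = n - 2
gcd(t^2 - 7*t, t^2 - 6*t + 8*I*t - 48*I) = 1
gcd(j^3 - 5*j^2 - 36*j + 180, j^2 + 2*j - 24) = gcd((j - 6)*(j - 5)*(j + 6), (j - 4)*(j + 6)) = j + 6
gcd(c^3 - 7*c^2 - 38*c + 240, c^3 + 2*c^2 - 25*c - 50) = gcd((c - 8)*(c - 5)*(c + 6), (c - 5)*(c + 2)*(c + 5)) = c - 5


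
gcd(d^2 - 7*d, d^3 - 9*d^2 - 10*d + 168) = d - 7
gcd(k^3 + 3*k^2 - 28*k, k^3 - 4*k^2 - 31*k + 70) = 1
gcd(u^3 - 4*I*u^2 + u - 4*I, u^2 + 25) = 1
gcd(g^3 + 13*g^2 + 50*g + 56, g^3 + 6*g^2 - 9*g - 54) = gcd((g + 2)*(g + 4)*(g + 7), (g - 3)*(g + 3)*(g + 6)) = 1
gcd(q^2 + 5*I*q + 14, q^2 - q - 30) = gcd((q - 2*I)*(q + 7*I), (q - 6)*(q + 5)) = 1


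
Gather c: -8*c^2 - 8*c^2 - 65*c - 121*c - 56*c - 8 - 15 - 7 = -16*c^2 - 242*c - 30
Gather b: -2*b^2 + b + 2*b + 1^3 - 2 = -2*b^2 + 3*b - 1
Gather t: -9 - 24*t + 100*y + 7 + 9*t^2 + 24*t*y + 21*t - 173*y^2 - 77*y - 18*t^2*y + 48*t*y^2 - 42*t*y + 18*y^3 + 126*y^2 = t^2*(9 - 18*y) + t*(48*y^2 - 18*y - 3) + 18*y^3 - 47*y^2 + 23*y - 2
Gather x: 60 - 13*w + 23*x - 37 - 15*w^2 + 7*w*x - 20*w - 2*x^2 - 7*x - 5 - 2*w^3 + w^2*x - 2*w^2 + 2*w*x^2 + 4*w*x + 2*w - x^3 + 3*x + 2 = -2*w^3 - 17*w^2 - 31*w - x^3 + x^2*(2*w - 2) + x*(w^2 + 11*w + 19) + 20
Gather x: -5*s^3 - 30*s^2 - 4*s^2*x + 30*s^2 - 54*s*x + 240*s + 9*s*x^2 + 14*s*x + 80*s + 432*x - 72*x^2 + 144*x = -5*s^3 + 320*s + x^2*(9*s - 72) + x*(-4*s^2 - 40*s + 576)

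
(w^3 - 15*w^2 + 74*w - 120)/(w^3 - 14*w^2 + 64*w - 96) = (w - 5)/(w - 4)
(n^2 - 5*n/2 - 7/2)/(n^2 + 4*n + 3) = (n - 7/2)/(n + 3)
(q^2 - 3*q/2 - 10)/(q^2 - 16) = (q + 5/2)/(q + 4)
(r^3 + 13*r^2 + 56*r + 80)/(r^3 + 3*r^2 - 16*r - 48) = (r^2 + 9*r + 20)/(r^2 - r - 12)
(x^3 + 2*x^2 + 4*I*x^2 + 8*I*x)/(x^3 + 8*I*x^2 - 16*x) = (x + 2)/(x + 4*I)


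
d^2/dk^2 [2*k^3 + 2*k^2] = 12*k + 4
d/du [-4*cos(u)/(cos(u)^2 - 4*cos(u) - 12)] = 4*(sin(u)^2 - 13)*sin(u)/((cos(u) - 6)^2*(cos(u) + 2)^2)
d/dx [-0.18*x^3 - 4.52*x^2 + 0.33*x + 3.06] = -0.54*x^2 - 9.04*x + 0.33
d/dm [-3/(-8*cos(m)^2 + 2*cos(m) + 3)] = 6*(8*cos(m) - 1)*sin(m)/(-8*cos(m)^2 + 2*cos(m) + 3)^2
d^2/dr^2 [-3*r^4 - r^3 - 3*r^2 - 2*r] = -36*r^2 - 6*r - 6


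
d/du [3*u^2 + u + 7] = 6*u + 1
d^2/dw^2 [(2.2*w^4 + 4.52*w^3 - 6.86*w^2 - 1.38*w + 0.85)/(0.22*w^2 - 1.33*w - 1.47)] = (0.21296*w^6 - 3.86232*w^5 + 19.0806*w^4 + 83.585856*w^3 + 97.005768*w^2 + 54.433596*w - 20.694562)/(0.010648*w^6 - 0.193116*w^5 + 0.95403*w^4 + 0.228095*w^3 - 6.374655*w^2 - 8.621991*w - 3.176523)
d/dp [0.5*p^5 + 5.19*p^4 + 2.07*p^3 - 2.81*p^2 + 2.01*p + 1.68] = 2.5*p^4 + 20.76*p^3 + 6.21*p^2 - 5.62*p + 2.01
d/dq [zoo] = 0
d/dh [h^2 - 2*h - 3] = 2*h - 2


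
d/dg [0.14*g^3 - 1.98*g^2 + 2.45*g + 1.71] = 0.42*g^2 - 3.96*g + 2.45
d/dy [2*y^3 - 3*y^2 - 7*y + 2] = 6*y^2 - 6*y - 7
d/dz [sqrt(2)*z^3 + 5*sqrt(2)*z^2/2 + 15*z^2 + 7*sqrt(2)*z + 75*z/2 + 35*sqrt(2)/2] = 3*sqrt(2)*z^2 + 5*sqrt(2)*z + 30*z + 7*sqrt(2) + 75/2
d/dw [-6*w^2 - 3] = -12*w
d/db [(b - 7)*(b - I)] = 2*b - 7 - I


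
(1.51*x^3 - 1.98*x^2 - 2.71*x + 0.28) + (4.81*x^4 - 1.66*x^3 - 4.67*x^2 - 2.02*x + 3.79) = 4.81*x^4 - 0.15*x^3 - 6.65*x^2 - 4.73*x + 4.07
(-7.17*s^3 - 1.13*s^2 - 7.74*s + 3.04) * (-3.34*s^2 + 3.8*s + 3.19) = 23.9478*s^5 - 23.4718*s^4 - 1.3147*s^3 - 43.1703*s^2 - 13.1386*s + 9.6976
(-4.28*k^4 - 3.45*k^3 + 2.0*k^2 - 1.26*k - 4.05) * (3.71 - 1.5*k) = 6.42*k^5 - 10.7038*k^4 - 15.7995*k^3 + 9.31*k^2 + 1.4004*k - 15.0255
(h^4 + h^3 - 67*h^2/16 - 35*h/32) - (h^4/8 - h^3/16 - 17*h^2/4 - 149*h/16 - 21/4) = 7*h^4/8 + 17*h^3/16 + h^2/16 + 263*h/32 + 21/4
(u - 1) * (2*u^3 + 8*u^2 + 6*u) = 2*u^4 + 6*u^3 - 2*u^2 - 6*u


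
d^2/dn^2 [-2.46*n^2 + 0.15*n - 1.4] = -4.92000000000000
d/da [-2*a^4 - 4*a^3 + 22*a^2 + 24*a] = -8*a^3 - 12*a^2 + 44*a + 24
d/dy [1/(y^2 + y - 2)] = (-2*y - 1)/(y^2 + y - 2)^2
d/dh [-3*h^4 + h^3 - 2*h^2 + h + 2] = -12*h^3 + 3*h^2 - 4*h + 1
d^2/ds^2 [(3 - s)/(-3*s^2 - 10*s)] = 6*(3*s^3 - 27*s^2 - 90*s - 100)/(s^3*(27*s^3 + 270*s^2 + 900*s + 1000))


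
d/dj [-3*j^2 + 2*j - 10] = 2 - 6*j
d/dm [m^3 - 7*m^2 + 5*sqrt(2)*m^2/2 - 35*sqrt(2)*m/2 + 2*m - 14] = 3*m^2 - 14*m + 5*sqrt(2)*m - 35*sqrt(2)/2 + 2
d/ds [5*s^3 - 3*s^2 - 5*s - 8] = 15*s^2 - 6*s - 5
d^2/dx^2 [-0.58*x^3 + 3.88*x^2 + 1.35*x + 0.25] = 7.76 - 3.48*x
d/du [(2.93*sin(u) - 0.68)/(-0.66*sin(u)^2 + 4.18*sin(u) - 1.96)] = (1.9338*sin(u)^2 - 0.897600000000001*sin(u) - 2.9004)*cos(u)/(0.4356*sin(u)^4 - 5.5176*sin(u)^3 + 20.0596*sin(u)^2 - 16.3856*sin(u) + 3.8416)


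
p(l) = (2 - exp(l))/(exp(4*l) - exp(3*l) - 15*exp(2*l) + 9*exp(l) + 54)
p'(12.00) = 0.00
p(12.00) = 0.00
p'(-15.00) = 0.00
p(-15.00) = 0.04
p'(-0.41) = -0.01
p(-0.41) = 0.03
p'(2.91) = 0.00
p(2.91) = -0.00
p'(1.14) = 106.42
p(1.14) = -2.23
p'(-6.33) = -0.00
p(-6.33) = 0.04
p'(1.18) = 14.24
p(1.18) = -0.59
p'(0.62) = -0.06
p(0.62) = 0.01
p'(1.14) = 106.42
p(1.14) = -2.23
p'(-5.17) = -0.00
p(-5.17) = 0.04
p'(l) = (2 - exp(l))*(-4*exp(4*l) + 3*exp(3*l) + 30*exp(2*l) - 9*exp(l))/(exp(4*l) - exp(3*l) - 15*exp(2*l) + 9*exp(l) + 54)^2 - exp(l)/(exp(4*l) - exp(3*l) - 15*exp(2*l) + 9*exp(l) + 54) = (3*exp(3*l) - exp(2*l) - 12*exp(l) + 24)*exp(l)/(exp(7*l) + exp(6*l) - 26*exp(5*l) - 30*exp(4*l) + 225*exp(3*l) + 297*exp(2*l) - 648*exp(l) - 972)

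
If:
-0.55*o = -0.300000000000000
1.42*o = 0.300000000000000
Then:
No Solution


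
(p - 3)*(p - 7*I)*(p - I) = p^3 - 3*p^2 - 8*I*p^2 - 7*p + 24*I*p + 21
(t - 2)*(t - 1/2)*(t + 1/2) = t^3 - 2*t^2 - t/4 + 1/2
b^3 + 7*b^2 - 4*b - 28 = (b - 2)*(b + 2)*(b + 7)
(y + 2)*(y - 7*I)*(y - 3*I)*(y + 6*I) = y^4 + 2*y^3 - 4*I*y^3 + 39*y^2 - 8*I*y^2 + 78*y - 126*I*y - 252*I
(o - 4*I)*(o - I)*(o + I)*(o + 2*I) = o^4 - 2*I*o^3 + 9*o^2 - 2*I*o + 8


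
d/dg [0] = 0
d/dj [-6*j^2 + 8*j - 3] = 8 - 12*j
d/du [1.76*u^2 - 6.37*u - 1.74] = 3.52*u - 6.37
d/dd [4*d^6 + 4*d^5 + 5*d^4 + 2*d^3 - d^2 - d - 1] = 24*d^5 + 20*d^4 + 20*d^3 + 6*d^2 - 2*d - 1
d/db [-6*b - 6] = -6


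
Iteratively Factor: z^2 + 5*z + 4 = (z + 4)*(z + 1)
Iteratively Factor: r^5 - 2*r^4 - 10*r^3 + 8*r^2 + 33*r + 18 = (r + 2)*(r^4 - 4*r^3 - 2*r^2 + 12*r + 9) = (r + 1)*(r + 2)*(r^3 - 5*r^2 + 3*r + 9) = (r - 3)*(r + 1)*(r + 2)*(r^2 - 2*r - 3) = (r - 3)^2*(r + 1)*(r + 2)*(r + 1)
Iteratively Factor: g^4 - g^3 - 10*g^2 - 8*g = (g + 1)*(g^3 - 2*g^2 - 8*g) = (g + 1)*(g + 2)*(g^2 - 4*g) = g*(g + 1)*(g + 2)*(g - 4)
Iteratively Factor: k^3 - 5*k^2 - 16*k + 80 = (k - 4)*(k^2 - k - 20) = (k - 5)*(k - 4)*(k + 4)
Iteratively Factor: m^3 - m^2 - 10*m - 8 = (m + 2)*(m^2 - 3*m - 4) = (m - 4)*(m + 2)*(m + 1)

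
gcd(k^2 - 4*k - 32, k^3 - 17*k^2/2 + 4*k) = k - 8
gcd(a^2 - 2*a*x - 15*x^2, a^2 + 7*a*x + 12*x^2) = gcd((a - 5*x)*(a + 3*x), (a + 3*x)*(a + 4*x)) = a + 3*x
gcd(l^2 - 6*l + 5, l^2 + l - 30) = l - 5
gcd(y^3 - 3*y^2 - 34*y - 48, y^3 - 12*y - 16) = y + 2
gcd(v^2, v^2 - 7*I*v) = v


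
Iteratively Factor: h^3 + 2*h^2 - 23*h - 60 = (h + 4)*(h^2 - 2*h - 15) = (h - 5)*(h + 4)*(h + 3)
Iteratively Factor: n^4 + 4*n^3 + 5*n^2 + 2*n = (n + 2)*(n^3 + 2*n^2 + n) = (n + 1)*(n + 2)*(n^2 + n) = (n + 1)^2*(n + 2)*(n)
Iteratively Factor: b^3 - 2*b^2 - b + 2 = (b + 1)*(b^2 - 3*b + 2) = (b - 2)*(b + 1)*(b - 1)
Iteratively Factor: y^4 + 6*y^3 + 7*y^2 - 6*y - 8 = (y + 4)*(y^3 + 2*y^2 - y - 2) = (y - 1)*(y + 4)*(y^2 + 3*y + 2) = (y - 1)*(y + 2)*(y + 4)*(y + 1)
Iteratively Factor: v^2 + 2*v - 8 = (v + 4)*(v - 2)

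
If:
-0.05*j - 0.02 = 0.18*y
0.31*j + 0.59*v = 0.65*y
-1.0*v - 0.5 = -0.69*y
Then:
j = 0.71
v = -0.71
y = -0.31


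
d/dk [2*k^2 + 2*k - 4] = 4*k + 2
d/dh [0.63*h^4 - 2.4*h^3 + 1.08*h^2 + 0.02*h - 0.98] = 2.52*h^3 - 7.2*h^2 + 2.16*h + 0.02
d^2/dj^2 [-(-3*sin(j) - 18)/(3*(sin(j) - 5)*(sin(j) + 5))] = (-sin(j)^5 - 24*sin(j)^4 - 148*sin(j)^3 - 564*sin(j)^2 - 475*sin(j) + 300)/((sin(j) - 5)^3*(sin(j) + 5)^3)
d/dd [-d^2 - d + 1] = -2*d - 1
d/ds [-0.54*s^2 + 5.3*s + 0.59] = 5.3 - 1.08*s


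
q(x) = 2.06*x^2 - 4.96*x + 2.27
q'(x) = 4.12*x - 4.96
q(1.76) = -0.08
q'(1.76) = 2.29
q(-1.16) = 10.80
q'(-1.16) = -9.74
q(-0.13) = 2.95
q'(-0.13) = -5.50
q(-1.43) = 13.58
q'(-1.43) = -10.85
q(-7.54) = 156.78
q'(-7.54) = -36.02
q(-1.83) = 18.25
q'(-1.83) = -12.50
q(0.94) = -0.57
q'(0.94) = -1.09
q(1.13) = -0.70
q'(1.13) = -0.30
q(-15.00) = 540.17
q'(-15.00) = -66.76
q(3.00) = 5.93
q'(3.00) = 7.40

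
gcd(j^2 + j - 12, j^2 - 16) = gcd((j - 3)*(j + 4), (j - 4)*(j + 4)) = j + 4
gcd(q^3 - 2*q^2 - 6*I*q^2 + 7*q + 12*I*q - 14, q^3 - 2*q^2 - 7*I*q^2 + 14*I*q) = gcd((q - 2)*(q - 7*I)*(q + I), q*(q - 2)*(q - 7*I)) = q^2 + q*(-2 - 7*I) + 14*I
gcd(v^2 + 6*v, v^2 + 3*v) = v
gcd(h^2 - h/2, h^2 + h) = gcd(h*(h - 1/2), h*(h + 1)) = h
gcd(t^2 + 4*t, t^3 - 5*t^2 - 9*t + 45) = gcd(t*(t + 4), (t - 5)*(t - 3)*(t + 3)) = 1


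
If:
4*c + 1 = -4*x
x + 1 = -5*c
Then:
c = -3/16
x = -1/16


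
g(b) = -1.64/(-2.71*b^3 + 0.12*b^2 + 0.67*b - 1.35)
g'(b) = -1.64*(8.13*b^2 - 0.24*b - 0.67)/(-2.71*b^3 + 0.12*b^2 + 0.67*b - 1.35)^2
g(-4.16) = -0.01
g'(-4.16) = -0.01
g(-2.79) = -0.03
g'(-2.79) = -0.03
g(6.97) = 0.00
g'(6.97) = -0.00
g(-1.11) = -0.93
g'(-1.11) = -5.09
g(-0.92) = -6.68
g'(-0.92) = -175.15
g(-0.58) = 1.40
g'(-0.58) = -2.64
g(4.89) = 0.01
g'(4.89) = -0.00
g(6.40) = 0.00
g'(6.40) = -0.00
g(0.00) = 1.21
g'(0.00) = 0.60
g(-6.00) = -0.00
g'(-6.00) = -0.00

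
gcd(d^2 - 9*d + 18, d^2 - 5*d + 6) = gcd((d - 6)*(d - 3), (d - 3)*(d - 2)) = d - 3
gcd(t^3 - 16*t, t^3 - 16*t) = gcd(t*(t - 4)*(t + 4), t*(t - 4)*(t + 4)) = t^3 - 16*t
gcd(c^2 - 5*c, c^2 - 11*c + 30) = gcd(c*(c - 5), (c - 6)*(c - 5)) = c - 5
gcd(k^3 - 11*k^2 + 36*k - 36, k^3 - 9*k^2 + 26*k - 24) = k^2 - 5*k + 6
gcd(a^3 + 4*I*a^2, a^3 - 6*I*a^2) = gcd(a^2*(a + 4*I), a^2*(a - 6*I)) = a^2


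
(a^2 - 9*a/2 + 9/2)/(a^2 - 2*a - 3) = (a - 3/2)/(a + 1)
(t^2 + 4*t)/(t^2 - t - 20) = t/(t - 5)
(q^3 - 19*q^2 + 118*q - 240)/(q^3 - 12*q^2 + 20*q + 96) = (q - 5)/(q + 2)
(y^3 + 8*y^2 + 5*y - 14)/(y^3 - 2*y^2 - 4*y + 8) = (y^2 + 6*y - 7)/(y^2 - 4*y + 4)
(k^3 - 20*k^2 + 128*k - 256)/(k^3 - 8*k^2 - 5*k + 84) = (k^2 - 16*k + 64)/(k^2 - 4*k - 21)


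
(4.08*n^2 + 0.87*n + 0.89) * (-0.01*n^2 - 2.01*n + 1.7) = -0.0408*n^4 - 8.2095*n^3 + 5.1784*n^2 - 0.3099*n + 1.513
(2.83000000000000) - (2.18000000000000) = 0.650000000000000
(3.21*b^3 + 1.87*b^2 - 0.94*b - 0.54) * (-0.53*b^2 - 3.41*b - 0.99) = -1.7013*b^5 - 11.9372*b^4 - 9.0564*b^3 + 1.6403*b^2 + 2.772*b + 0.5346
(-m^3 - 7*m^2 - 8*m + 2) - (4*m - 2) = -m^3 - 7*m^2 - 12*m + 4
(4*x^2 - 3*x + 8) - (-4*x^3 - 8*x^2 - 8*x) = 4*x^3 + 12*x^2 + 5*x + 8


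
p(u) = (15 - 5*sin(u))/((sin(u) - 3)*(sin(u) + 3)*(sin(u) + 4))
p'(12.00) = 0.34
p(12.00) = -0.59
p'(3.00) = -0.21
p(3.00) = -0.38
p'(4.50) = -0.14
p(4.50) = -0.82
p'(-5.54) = 0.10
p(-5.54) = -0.29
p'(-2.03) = -0.27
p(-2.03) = -0.77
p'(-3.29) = -0.21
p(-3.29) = -0.38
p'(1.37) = 0.02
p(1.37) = -0.25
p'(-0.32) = 0.31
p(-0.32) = -0.51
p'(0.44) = 0.15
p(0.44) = -0.33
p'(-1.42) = 0.10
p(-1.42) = -0.83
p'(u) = -(15 - 5*sin(u))*cos(u)/((sin(u) - 3)*(sin(u) + 3)*(sin(u) + 4)^2) - (15 - 5*sin(u))*cos(u)/((sin(u) - 3)*(sin(u) + 3)^2*(sin(u) + 4)) - (15 - 5*sin(u))*cos(u)/((sin(u) - 3)^2*(sin(u) + 3)*(sin(u) + 4)) - 5*cos(u)/((sin(u) - 3)*(sin(u) + 3)*(sin(u) + 4))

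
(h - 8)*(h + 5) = h^2 - 3*h - 40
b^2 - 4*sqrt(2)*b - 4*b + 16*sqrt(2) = (b - 4)*(b - 4*sqrt(2))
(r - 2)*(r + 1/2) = r^2 - 3*r/2 - 1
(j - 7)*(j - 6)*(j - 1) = j^3 - 14*j^2 + 55*j - 42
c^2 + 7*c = c*(c + 7)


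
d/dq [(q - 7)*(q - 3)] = 2*q - 10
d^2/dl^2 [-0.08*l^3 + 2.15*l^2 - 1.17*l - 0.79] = 4.3 - 0.48*l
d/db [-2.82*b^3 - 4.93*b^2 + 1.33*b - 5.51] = -8.46*b^2 - 9.86*b + 1.33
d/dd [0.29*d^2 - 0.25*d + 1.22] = 0.58*d - 0.25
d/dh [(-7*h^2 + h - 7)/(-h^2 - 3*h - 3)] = 2*(11*h^2 + 14*h - 12)/(h^4 + 6*h^3 + 15*h^2 + 18*h + 9)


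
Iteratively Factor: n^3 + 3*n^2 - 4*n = (n)*(n^2 + 3*n - 4) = n*(n + 4)*(n - 1)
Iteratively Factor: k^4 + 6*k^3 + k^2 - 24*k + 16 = (k + 4)*(k^3 + 2*k^2 - 7*k + 4) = (k + 4)^2*(k^2 - 2*k + 1) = (k - 1)*(k + 4)^2*(k - 1)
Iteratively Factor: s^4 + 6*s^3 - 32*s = (s + 4)*(s^3 + 2*s^2 - 8*s) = (s - 2)*(s + 4)*(s^2 + 4*s) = s*(s - 2)*(s + 4)*(s + 4)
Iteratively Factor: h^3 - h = (h)*(h^2 - 1) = h*(h + 1)*(h - 1)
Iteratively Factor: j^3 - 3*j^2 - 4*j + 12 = (j - 3)*(j^2 - 4) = (j - 3)*(j - 2)*(j + 2)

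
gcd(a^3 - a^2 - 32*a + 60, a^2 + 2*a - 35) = a - 5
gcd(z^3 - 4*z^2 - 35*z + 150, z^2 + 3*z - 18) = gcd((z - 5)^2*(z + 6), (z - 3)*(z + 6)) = z + 6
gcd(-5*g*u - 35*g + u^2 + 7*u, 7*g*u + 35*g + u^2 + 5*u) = 1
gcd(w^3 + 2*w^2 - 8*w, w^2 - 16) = w + 4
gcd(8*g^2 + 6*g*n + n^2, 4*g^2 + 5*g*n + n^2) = 4*g + n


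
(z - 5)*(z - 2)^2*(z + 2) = z^4 - 7*z^3 + 6*z^2 + 28*z - 40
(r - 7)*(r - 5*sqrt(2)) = r^2 - 5*sqrt(2)*r - 7*r + 35*sqrt(2)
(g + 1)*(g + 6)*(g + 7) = g^3 + 14*g^2 + 55*g + 42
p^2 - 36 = (p - 6)*(p + 6)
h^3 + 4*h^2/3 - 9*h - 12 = (h - 3)*(h + 4/3)*(h + 3)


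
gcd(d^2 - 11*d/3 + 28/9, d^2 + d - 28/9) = d - 4/3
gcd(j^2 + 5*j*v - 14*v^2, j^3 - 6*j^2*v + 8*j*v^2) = -j + 2*v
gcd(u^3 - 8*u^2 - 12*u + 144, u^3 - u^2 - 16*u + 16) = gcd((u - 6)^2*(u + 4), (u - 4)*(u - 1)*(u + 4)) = u + 4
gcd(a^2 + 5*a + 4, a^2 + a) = a + 1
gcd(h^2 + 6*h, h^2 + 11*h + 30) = h + 6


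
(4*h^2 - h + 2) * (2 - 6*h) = -24*h^3 + 14*h^2 - 14*h + 4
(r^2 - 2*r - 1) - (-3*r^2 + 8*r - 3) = 4*r^2 - 10*r + 2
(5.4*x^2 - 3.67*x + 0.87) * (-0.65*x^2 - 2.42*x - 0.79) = -3.51*x^4 - 10.6825*x^3 + 4.0499*x^2 + 0.7939*x - 0.6873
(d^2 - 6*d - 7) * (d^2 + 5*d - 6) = d^4 - d^3 - 43*d^2 + d + 42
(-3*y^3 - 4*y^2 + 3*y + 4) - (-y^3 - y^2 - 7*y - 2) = -2*y^3 - 3*y^2 + 10*y + 6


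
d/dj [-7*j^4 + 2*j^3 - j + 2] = -28*j^3 + 6*j^2 - 1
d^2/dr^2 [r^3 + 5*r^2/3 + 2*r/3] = 6*r + 10/3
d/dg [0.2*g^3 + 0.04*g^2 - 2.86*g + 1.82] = 0.6*g^2 + 0.08*g - 2.86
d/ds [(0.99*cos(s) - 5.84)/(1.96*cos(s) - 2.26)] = -9.209*sin(s)/(1.96*cos(s) - 2.26)^2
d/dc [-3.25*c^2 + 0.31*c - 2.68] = 0.31 - 6.5*c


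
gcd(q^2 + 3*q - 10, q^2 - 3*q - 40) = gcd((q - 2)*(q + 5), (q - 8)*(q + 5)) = q + 5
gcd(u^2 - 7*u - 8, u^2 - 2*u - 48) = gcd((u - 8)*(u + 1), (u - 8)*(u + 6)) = u - 8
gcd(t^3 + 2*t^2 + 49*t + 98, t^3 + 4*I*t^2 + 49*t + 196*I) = t^2 + 49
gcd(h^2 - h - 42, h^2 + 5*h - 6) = h + 6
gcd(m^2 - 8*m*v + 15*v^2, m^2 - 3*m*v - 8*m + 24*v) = -m + 3*v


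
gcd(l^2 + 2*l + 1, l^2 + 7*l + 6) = l + 1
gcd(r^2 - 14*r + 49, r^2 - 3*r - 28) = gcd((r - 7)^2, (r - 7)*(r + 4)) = r - 7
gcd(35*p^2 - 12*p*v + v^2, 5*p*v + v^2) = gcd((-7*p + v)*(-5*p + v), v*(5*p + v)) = 1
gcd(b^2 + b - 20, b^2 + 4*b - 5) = b + 5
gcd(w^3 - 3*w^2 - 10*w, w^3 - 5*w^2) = w^2 - 5*w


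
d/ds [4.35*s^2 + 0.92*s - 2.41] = 8.7*s + 0.92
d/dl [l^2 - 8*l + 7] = 2*l - 8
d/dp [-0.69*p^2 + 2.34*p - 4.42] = 2.34 - 1.38*p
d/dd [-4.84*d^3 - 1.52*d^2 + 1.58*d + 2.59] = -14.52*d^2 - 3.04*d + 1.58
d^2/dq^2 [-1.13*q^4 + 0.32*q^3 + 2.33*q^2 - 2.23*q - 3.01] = -13.56*q^2 + 1.92*q + 4.66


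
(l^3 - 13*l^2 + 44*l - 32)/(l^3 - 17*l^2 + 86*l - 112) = (l^2 - 5*l + 4)/(l^2 - 9*l + 14)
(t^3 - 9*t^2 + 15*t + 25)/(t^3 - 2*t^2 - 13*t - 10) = (t - 5)/(t + 2)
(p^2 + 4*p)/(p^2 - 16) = p/(p - 4)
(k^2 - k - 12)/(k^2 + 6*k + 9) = (k - 4)/(k + 3)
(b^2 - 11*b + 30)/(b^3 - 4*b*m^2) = (b^2 - 11*b + 30)/(b*(b^2 - 4*m^2))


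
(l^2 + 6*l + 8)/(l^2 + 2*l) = (l + 4)/l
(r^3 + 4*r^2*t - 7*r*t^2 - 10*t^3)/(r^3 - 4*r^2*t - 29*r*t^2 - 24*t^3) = (r^2 + 3*r*t - 10*t^2)/(r^2 - 5*r*t - 24*t^2)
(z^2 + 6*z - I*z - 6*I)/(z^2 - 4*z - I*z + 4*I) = (z + 6)/(z - 4)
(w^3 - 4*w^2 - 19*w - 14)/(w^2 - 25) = (w^3 - 4*w^2 - 19*w - 14)/(w^2 - 25)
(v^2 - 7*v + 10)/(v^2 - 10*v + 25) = (v - 2)/(v - 5)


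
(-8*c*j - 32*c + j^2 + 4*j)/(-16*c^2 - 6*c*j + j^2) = (j + 4)/(2*c + j)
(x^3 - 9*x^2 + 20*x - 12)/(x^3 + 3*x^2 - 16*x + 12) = (x - 6)/(x + 6)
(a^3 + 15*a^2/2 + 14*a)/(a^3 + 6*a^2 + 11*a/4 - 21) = 2*a/(2*a - 3)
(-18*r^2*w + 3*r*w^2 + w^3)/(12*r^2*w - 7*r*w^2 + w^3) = (-6*r - w)/(4*r - w)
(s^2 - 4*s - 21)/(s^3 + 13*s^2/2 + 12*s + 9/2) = 2*(s - 7)/(2*s^2 + 7*s + 3)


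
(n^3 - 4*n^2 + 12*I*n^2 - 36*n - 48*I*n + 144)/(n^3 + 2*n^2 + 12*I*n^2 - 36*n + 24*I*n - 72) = (n - 4)/(n + 2)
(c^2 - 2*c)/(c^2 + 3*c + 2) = c*(c - 2)/(c^2 + 3*c + 2)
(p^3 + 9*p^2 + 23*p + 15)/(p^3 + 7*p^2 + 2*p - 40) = (p^2 + 4*p + 3)/(p^2 + 2*p - 8)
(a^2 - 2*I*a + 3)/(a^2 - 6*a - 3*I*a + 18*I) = (a + I)/(a - 6)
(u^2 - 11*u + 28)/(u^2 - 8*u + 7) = (u - 4)/(u - 1)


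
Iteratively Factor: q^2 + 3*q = (q)*(q + 3)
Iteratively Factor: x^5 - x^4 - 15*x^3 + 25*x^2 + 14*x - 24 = (x - 1)*(x^4 - 15*x^2 + 10*x + 24) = (x - 1)*(x + 4)*(x^3 - 4*x^2 + x + 6) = (x - 1)*(x + 1)*(x + 4)*(x^2 - 5*x + 6) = (x - 3)*(x - 1)*(x + 1)*(x + 4)*(x - 2)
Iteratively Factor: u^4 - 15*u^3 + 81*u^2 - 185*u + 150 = (u - 5)*(u^3 - 10*u^2 + 31*u - 30) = (u - 5)*(u - 3)*(u^2 - 7*u + 10) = (u - 5)^2*(u - 3)*(u - 2)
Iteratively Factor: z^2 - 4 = (z - 2)*(z + 2)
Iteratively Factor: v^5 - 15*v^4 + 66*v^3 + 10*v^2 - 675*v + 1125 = (v - 3)*(v^4 - 12*v^3 + 30*v^2 + 100*v - 375) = (v - 5)*(v - 3)*(v^3 - 7*v^2 - 5*v + 75) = (v - 5)*(v - 3)*(v + 3)*(v^2 - 10*v + 25) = (v - 5)^2*(v - 3)*(v + 3)*(v - 5)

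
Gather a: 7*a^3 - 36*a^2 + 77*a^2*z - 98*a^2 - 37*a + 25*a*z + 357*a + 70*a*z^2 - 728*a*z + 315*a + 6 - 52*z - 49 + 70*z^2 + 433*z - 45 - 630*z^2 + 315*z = 7*a^3 + a^2*(77*z - 134) + a*(70*z^2 - 703*z + 635) - 560*z^2 + 696*z - 88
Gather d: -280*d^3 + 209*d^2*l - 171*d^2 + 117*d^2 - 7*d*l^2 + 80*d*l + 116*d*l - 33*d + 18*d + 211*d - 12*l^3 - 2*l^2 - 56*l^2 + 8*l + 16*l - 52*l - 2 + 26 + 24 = -280*d^3 + d^2*(209*l - 54) + d*(-7*l^2 + 196*l + 196) - 12*l^3 - 58*l^2 - 28*l + 48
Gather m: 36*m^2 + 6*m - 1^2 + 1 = 36*m^2 + 6*m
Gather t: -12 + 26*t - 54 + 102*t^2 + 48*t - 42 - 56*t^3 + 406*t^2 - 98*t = -56*t^3 + 508*t^2 - 24*t - 108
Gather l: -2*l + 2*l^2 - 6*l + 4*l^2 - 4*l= 6*l^2 - 12*l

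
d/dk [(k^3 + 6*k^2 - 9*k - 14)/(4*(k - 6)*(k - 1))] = (k^4 - 14*k^3 - 15*k^2 + 100*k - 152)/(4*(k^4 - 14*k^3 + 61*k^2 - 84*k + 36))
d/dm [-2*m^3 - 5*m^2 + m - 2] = -6*m^2 - 10*m + 1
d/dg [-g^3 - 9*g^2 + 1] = 3*g*(-g - 6)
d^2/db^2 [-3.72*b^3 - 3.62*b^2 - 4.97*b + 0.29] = -22.32*b - 7.24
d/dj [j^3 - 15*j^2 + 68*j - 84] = 3*j^2 - 30*j + 68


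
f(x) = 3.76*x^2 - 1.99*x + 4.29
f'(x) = 7.52*x - 1.99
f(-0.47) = 6.06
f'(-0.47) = -5.52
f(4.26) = 64.05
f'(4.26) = 30.05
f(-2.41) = 30.92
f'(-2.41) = -20.11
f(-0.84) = 8.61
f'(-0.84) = -8.31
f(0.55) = 4.33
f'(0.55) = 2.15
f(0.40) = 4.10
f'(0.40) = 1.02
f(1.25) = 7.68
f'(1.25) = 7.41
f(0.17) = 4.06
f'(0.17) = -0.71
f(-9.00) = 326.76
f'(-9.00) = -69.67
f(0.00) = 4.29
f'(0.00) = -1.99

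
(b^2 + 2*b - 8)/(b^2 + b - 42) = (b^2 + 2*b - 8)/(b^2 + b - 42)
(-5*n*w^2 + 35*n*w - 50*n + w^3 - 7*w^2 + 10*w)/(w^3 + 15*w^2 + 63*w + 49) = (-5*n*w^2 + 35*n*w - 50*n + w^3 - 7*w^2 + 10*w)/(w^3 + 15*w^2 + 63*w + 49)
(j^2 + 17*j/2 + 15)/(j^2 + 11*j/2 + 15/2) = (j + 6)/(j + 3)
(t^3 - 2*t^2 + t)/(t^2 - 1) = t*(t - 1)/(t + 1)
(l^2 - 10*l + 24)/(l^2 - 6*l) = (l - 4)/l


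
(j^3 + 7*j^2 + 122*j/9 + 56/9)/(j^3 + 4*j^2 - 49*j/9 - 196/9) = (3*j + 2)/(3*j - 7)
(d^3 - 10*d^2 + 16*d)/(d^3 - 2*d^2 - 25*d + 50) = d*(d - 8)/(d^2 - 25)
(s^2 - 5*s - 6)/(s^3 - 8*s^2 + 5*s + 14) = (s - 6)/(s^2 - 9*s + 14)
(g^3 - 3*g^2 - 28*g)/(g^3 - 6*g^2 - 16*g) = (-g^2 + 3*g + 28)/(-g^2 + 6*g + 16)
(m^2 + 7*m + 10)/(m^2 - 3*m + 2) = (m^2 + 7*m + 10)/(m^2 - 3*m + 2)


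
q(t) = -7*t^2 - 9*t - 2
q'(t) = -14*t - 9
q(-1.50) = -4.25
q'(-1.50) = 12.00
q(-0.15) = -0.81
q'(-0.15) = -6.90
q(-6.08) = -206.04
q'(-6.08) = 76.12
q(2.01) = -48.37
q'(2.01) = -37.14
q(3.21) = -103.02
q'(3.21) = -53.94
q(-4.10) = -82.77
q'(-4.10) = 48.40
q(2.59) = -72.27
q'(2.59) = -45.26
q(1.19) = -22.62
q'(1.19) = -25.66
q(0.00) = -2.00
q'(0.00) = -9.00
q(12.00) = -1118.00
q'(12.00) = -177.00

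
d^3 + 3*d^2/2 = d^2*(d + 3/2)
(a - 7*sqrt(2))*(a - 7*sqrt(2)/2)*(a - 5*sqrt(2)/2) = a^3 - 13*sqrt(2)*a^2 + 203*a/2 - 245*sqrt(2)/2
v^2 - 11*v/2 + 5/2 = (v - 5)*(v - 1/2)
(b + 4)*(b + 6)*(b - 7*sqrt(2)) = b^3 - 7*sqrt(2)*b^2 + 10*b^2 - 70*sqrt(2)*b + 24*b - 168*sqrt(2)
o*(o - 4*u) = o^2 - 4*o*u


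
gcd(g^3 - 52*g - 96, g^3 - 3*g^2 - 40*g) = g - 8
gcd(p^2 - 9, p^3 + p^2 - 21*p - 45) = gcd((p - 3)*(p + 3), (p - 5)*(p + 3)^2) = p + 3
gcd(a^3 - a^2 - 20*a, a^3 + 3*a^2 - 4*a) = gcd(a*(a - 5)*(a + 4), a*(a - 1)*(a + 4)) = a^2 + 4*a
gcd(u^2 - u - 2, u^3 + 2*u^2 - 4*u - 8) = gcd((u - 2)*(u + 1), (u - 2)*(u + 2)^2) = u - 2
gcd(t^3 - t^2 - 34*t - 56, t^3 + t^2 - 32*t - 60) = t + 2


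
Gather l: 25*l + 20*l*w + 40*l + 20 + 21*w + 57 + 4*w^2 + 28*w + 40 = l*(20*w + 65) + 4*w^2 + 49*w + 117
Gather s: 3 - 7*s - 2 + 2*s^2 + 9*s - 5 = 2*s^2 + 2*s - 4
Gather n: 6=6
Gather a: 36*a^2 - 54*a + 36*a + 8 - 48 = 36*a^2 - 18*a - 40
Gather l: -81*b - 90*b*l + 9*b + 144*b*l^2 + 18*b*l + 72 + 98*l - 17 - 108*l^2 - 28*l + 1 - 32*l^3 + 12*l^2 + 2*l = -72*b - 32*l^3 + l^2*(144*b - 96) + l*(72 - 72*b) + 56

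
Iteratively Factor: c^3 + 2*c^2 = (c + 2)*(c^2) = c*(c + 2)*(c)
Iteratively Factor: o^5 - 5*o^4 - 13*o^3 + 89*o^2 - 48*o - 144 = (o + 1)*(o^4 - 6*o^3 - 7*o^2 + 96*o - 144) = (o - 3)*(o + 1)*(o^3 - 3*o^2 - 16*o + 48) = (o - 3)*(o + 1)*(o + 4)*(o^2 - 7*o + 12) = (o - 4)*(o - 3)*(o + 1)*(o + 4)*(o - 3)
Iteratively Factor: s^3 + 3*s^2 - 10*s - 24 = (s + 2)*(s^2 + s - 12) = (s - 3)*(s + 2)*(s + 4)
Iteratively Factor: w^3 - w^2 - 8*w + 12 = (w - 2)*(w^2 + w - 6) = (w - 2)^2*(w + 3)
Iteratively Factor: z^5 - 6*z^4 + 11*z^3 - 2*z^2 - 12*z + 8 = (z - 2)*(z^4 - 4*z^3 + 3*z^2 + 4*z - 4) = (z - 2)^2*(z^3 - 2*z^2 - z + 2) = (z - 2)^3*(z^2 - 1) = (z - 2)^3*(z - 1)*(z + 1)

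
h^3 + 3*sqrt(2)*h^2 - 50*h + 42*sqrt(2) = (h - 3*sqrt(2))*(h - sqrt(2))*(h + 7*sqrt(2))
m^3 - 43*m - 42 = (m - 7)*(m + 1)*(m + 6)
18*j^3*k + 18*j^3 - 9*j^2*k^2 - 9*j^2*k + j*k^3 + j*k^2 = (-6*j + k)*(-3*j + k)*(j*k + j)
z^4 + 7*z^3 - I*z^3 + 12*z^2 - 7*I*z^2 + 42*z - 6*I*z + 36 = (z + 1)*(z + 6)*(z - 3*I)*(z + 2*I)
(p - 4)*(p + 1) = p^2 - 3*p - 4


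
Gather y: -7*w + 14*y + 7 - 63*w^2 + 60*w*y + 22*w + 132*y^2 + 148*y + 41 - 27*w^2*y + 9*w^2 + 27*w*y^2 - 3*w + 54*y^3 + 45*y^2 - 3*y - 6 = -54*w^2 + 12*w + 54*y^3 + y^2*(27*w + 177) + y*(-27*w^2 + 60*w + 159) + 42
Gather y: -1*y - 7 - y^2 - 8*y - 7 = -y^2 - 9*y - 14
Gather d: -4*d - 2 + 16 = 14 - 4*d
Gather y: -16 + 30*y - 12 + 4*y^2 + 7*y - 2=4*y^2 + 37*y - 30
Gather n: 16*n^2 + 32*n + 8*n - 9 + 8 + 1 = 16*n^2 + 40*n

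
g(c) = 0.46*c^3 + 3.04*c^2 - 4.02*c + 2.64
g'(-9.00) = 53.04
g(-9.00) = -50.28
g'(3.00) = 26.64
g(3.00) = 30.36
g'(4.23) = 46.39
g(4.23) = 74.85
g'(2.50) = 19.80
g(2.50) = 18.78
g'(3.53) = 34.64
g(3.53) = 46.56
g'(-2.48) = -10.61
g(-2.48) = 24.29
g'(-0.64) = -7.35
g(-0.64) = 6.34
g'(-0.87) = -8.27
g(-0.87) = 8.14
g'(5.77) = 77.01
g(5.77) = 169.02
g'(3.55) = 34.96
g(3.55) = 47.26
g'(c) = 1.38*c^2 + 6.08*c - 4.02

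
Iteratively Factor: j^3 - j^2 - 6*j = (j - 3)*(j^2 + 2*j) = j*(j - 3)*(j + 2)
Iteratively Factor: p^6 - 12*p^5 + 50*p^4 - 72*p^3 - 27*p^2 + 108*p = (p - 3)*(p^5 - 9*p^4 + 23*p^3 - 3*p^2 - 36*p) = (p - 4)*(p - 3)*(p^4 - 5*p^3 + 3*p^2 + 9*p) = (p - 4)*(p - 3)^2*(p^3 - 2*p^2 - 3*p) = (p - 4)*(p - 3)^3*(p^2 + p) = p*(p - 4)*(p - 3)^3*(p + 1)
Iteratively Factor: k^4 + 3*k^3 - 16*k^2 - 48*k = (k - 4)*(k^3 + 7*k^2 + 12*k) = (k - 4)*(k + 4)*(k^2 + 3*k) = (k - 4)*(k + 3)*(k + 4)*(k)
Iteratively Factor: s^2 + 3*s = (s + 3)*(s)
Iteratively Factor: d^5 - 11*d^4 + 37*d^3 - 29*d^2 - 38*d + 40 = (d + 1)*(d^4 - 12*d^3 + 49*d^2 - 78*d + 40) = (d - 1)*(d + 1)*(d^3 - 11*d^2 + 38*d - 40) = (d - 4)*(d - 1)*(d + 1)*(d^2 - 7*d + 10) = (d - 5)*(d - 4)*(d - 1)*(d + 1)*(d - 2)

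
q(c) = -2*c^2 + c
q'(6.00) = -23.00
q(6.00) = -66.00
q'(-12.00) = 49.00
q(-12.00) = -300.00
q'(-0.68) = 3.72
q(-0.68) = -1.60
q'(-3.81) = 16.24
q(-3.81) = -32.84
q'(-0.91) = 4.64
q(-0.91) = -2.57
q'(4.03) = -15.12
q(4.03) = -28.45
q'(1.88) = -6.52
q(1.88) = -5.19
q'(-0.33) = 2.32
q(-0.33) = -0.55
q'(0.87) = -2.48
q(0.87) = -0.64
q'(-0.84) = 4.36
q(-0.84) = -2.25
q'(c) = 1 - 4*c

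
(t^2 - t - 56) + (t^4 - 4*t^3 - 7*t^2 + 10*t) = t^4 - 4*t^3 - 6*t^2 + 9*t - 56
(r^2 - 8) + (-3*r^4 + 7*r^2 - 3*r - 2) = -3*r^4 + 8*r^2 - 3*r - 10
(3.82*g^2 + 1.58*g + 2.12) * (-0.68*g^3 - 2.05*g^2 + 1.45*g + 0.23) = -2.5976*g^5 - 8.9054*g^4 + 0.8584*g^3 - 1.1764*g^2 + 3.4374*g + 0.4876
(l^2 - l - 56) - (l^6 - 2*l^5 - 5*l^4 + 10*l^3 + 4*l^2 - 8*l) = -l^6 + 2*l^5 + 5*l^4 - 10*l^3 - 3*l^2 + 7*l - 56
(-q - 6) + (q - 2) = -8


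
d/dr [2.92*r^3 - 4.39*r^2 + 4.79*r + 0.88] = 8.76*r^2 - 8.78*r + 4.79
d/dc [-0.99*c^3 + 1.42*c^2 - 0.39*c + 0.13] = -2.97*c^2 + 2.84*c - 0.39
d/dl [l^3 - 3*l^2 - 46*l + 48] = 3*l^2 - 6*l - 46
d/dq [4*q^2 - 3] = 8*q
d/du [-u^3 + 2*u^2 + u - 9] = -3*u^2 + 4*u + 1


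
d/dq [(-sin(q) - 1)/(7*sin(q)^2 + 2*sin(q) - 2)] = (7*sin(q)^2 + 14*sin(q) + 4)*cos(q)/(7*sin(q)^2 + 2*sin(q) - 2)^2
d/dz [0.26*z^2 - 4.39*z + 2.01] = 0.52*z - 4.39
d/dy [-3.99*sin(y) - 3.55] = -3.99*cos(y)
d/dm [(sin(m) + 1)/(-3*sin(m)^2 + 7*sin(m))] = (3*cos(m) + 6/tan(m) - 7*cos(m)/sin(m)^2)/(3*sin(m) - 7)^2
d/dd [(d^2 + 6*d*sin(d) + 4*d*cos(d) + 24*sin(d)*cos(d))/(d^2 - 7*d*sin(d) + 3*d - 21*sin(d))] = (2*(d^2 - 7*d*sin(d) + 3*d - 21*sin(d))*(-2*d*sin(d) + 3*d*cos(d) + d + 3*sin(d) + 2*cos(d) + 12*cos(2*d)) + (d^2 + 6*d*sin(d) + 4*d*cos(d) + 12*sin(2*d))*(7*d*cos(d) - 2*d + 7*sin(d) + 21*cos(d) - 3))/((d + 3)^2*(d - 7*sin(d))^2)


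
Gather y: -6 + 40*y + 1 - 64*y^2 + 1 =-64*y^2 + 40*y - 4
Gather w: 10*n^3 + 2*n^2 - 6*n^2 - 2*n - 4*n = 10*n^3 - 4*n^2 - 6*n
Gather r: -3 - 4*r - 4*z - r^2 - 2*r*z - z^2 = -r^2 + r*(-2*z - 4) - z^2 - 4*z - 3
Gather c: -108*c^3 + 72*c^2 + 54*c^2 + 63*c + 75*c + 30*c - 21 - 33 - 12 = -108*c^3 + 126*c^2 + 168*c - 66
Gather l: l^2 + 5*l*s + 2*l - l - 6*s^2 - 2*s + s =l^2 + l*(5*s + 1) - 6*s^2 - s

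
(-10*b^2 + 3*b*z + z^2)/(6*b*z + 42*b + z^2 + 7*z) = (-10*b^2 + 3*b*z + z^2)/(6*b*z + 42*b + z^2 + 7*z)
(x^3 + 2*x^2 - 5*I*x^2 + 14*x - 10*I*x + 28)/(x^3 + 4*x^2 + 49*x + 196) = (x^2 + 2*x*(1 + I) + 4*I)/(x^2 + x*(4 + 7*I) + 28*I)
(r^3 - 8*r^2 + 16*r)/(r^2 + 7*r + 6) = r*(r^2 - 8*r + 16)/(r^2 + 7*r + 6)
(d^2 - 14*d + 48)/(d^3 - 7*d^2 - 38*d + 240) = (d - 6)/(d^2 + d - 30)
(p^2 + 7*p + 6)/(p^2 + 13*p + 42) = (p + 1)/(p + 7)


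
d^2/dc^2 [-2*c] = 0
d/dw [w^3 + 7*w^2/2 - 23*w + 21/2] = 3*w^2 + 7*w - 23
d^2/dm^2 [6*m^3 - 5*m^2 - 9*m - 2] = 36*m - 10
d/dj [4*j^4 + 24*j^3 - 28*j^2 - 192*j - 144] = 16*j^3 + 72*j^2 - 56*j - 192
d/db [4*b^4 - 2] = 16*b^3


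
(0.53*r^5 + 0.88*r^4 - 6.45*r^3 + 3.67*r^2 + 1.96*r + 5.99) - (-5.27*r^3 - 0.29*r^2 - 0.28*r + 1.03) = 0.53*r^5 + 0.88*r^4 - 1.18*r^3 + 3.96*r^2 + 2.24*r + 4.96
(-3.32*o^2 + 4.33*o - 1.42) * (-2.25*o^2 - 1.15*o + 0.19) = 7.47*o^4 - 5.9245*o^3 - 2.4153*o^2 + 2.4557*o - 0.2698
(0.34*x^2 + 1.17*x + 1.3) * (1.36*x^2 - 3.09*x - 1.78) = 0.4624*x^4 + 0.5406*x^3 - 2.4525*x^2 - 6.0996*x - 2.314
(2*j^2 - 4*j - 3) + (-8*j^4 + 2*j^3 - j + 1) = -8*j^4 + 2*j^3 + 2*j^2 - 5*j - 2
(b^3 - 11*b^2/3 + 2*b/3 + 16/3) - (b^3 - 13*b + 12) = -11*b^2/3 + 41*b/3 - 20/3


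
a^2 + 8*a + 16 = (a + 4)^2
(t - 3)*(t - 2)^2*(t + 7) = t^4 - 33*t^2 + 100*t - 84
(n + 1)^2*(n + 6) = n^3 + 8*n^2 + 13*n + 6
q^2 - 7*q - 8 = (q - 8)*(q + 1)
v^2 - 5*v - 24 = (v - 8)*(v + 3)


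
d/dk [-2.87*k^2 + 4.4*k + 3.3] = 4.4 - 5.74*k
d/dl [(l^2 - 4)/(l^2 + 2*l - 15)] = 2*(l^2 - 11*l + 4)/(l^4 + 4*l^3 - 26*l^2 - 60*l + 225)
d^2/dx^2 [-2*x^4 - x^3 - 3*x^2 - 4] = -24*x^2 - 6*x - 6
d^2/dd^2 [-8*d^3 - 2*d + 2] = -48*d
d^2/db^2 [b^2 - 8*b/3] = 2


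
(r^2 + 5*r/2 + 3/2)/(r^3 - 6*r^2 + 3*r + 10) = (r + 3/2)/(r^2 - 7*r + 10)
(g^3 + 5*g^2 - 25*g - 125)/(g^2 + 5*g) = g - 25/g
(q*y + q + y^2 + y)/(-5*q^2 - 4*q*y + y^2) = (y + 1)/(-5*q + y)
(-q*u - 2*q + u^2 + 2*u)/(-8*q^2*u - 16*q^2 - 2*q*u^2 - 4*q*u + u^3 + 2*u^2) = (q - u)/(8*q^2 + 2*q*u - u^2)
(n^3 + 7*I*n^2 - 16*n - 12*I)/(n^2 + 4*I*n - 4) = n + 3*I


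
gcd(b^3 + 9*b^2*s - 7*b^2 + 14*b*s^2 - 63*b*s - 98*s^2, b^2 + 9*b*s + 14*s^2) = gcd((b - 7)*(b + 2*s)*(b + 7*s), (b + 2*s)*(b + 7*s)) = b^2 + 9*b*s + 14*s^2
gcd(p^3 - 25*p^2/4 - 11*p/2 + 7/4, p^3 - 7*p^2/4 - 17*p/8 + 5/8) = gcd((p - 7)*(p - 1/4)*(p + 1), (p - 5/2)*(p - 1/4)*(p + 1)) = p^2 + 3*p/4 - 1/4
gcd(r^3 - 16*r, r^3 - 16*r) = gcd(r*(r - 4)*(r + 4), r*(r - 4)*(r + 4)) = r^3 - 16*r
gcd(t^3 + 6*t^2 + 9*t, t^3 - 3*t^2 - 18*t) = t^2 + 3*t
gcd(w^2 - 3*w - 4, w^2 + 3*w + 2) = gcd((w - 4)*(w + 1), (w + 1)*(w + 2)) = w + 1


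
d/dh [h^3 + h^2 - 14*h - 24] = 3*h^2 + 2*h - 14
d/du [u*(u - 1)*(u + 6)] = 3*u^2 + 10*u - 6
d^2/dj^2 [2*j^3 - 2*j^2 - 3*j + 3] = 12*j - 4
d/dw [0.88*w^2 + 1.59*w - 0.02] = 1.76*w + 1.59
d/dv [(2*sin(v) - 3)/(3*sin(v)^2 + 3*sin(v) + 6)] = (6*sin(v) + cos(2*v) + 6)*cos(v)/(3*(sin(v)^2 + sin(v) + 2)^2)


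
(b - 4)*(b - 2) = b^2 - 6*b + 8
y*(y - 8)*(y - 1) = y^3 - 9*y^2 + 8*y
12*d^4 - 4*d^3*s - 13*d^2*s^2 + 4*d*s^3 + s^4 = (-2*d + s)*(-d + s)*(d + s)*(6*d + s)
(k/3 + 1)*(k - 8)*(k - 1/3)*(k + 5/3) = k^4/3 - 11*k^3/9 - 281*k^2/27 - 263*k/27 + 40/9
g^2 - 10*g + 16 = (g - 8)*(g - 2)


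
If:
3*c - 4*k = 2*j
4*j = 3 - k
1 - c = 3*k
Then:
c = 16/25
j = 18/25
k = 3/25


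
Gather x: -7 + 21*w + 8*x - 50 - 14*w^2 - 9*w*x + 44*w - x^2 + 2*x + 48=-14*w^2 + 65*w - x^2 + x*(10 - 9*w) - 9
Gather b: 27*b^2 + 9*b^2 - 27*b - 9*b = 36*b^2 - 36*b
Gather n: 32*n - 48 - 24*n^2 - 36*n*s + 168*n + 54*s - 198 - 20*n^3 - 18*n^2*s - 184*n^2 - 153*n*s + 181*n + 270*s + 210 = -20*n^3 + n^2*(-18*s - 208) + n*(381 - 189*s) + 324*s - 36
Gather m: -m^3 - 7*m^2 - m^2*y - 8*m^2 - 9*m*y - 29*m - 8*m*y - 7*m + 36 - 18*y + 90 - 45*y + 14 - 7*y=-m^3 + m^2*(-y - 15) + m*(-17*y - 36) - 70*y + 140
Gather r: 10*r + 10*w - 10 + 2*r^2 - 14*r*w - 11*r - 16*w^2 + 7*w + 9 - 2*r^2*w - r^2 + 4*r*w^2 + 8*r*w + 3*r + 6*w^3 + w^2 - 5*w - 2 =r^2*(1 - 2*w) + r*(4*w^2 - 6*w + 2) + 6*w^3 - 15*w^2 + 12*w - 3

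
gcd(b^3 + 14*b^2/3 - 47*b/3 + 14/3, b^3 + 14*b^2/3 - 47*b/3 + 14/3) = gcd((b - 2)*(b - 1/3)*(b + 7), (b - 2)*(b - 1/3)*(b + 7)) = b^3 + 14*b^2/3 - 47*b/3 + 14/3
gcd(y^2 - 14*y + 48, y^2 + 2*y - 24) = 1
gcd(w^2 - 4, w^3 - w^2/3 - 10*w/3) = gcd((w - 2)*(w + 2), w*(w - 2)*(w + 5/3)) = w - 2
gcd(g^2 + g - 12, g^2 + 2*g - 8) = g + 4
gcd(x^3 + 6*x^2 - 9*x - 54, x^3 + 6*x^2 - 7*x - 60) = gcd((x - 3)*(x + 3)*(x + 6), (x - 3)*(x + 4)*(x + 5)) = x - 3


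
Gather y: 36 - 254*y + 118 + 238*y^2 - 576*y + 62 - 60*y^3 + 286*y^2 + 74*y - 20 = -60*y^3 + 524*y^2 - 756*y + 196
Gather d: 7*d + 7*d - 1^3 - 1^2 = 14*d - 2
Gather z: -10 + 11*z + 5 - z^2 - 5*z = -z^2 + 6*z - 5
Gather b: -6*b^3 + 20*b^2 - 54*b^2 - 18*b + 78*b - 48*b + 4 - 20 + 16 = -6*b^3 - 34*b^2 + 12*b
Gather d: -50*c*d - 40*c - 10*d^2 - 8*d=-40*c - 10*d^2 + d*(-50*c - 8)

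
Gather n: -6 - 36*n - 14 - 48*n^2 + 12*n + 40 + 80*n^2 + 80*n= 32*n^2 + 56*n + 20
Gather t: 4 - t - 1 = 3 - t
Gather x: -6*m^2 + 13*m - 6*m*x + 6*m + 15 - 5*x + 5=-6*m^2 + 19*m + x*(-6*m - 5) + 20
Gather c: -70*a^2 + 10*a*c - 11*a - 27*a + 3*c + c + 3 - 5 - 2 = -70*a^2 - 38*a + c*(10*a + 4) - 4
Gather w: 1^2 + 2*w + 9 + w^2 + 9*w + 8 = w^2 + 11*w + 18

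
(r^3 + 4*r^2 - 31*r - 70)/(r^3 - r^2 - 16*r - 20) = (r + 7)/(r + 2)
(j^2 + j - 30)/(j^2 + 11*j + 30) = (j - 5)/(j + 5)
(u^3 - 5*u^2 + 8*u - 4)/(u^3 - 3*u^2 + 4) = (u - 1)/(u + 1)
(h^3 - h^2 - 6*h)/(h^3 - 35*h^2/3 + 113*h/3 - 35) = 3*h*(h + 2)/(3*h^2 - 26*h + 35)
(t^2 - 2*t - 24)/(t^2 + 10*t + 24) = (t - 6)/(t + 6)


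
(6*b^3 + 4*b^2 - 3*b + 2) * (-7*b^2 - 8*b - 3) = -42*b^5 - 76*b^4 - 29*b^3 - 2*b^2 - 7*b - 6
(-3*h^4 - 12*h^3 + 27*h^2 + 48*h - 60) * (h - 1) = -3*h^5 - 9*h^4 + 39*h^3 + 21*h^2 - 108*h + 60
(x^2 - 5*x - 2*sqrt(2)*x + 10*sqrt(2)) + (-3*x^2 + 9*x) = -2*x^2 - 2*sqrt(2)*x + 4*x + 10*sqrt(2)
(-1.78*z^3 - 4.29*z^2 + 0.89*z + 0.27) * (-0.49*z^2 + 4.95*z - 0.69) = 0.8722*z^5 - 6.7089*z^4 - 20.4434*z^3 + 7.2333*z^2 + 0.7224*z - 0.1863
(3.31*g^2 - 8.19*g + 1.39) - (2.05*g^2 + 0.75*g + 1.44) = 1.26*g^2 - 8.94*g - 0.05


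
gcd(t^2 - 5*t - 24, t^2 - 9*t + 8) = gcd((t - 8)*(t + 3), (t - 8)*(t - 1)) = t - 8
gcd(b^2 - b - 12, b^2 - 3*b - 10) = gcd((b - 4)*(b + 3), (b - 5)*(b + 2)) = 1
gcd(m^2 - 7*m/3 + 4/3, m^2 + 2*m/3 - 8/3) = m - 4/3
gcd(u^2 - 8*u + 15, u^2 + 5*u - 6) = 1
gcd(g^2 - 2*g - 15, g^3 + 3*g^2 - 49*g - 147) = g + 3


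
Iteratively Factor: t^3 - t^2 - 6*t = (t)*(t^2 - t - 6) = t*(t + 2)*(t - 3)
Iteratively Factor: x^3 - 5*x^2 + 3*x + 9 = (x + 1)*(x^2 - 6*x + 9) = (x - 3)*(x + 1)*(x - 3)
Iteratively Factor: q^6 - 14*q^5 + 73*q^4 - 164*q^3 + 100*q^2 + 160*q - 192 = (q - 2)*(q^5 - 12*q^4 + 49*q^3 - 66*q^2 - 32*q + 96) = (q - 2)^2*(q^4 - 10*q^3 + 29*q^2 - 8*q - 48) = (q - 2)^2*(q + 1)*(q^3 - 11*q^2 + 40*q - 48) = (q - 3)*(q - 2)^2*(q + 1)*(q^2 - 8*q + 16) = (q - 4)*(q - 3)*(q - 2)^2*(q + 1)*(q - 4)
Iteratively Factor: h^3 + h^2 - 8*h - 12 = (h + 2)*(h^2 - h - 6) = (h - 3)*(h + 2)*(h + 2)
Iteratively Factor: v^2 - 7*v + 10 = (v - 5)*(v - 2)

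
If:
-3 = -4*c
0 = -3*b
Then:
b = 0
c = 3/4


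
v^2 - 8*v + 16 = (v - 4)^2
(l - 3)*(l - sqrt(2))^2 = l^3 - 3*l^2 - 2*sqrt(2)*l^2 + 2*l + 6*sqrt(2)*l - 6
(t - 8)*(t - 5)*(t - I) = t^3 - 13*t^2 - I*t^2 + 40*t + 13*I*t - 40*I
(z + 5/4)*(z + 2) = z^2 + 13*z/4 + 5/2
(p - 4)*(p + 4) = p^2 - 16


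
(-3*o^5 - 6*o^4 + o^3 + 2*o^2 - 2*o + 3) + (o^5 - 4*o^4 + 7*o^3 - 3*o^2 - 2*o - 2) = -2*o^5 - 10*o^4 + 8*o^3 - o^2 - 4*o + 1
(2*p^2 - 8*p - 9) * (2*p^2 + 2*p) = 4*p^4 - 12*p^3 - 34*p^2 - 18*p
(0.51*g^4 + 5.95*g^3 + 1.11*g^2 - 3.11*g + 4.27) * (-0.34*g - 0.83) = -0.1734*g^5 - 2.4463*g^4 - 5.3159*g^3 + 0.1361*g^2 + 1.1295*g - 3.5441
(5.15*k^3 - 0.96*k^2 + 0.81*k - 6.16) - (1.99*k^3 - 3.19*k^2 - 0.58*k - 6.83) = 3.16*k^3 + 2.23*k^2 + 1.39*k + 0.67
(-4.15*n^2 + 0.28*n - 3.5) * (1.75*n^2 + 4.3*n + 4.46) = -7.2625*n^4 - 17.355*n^3 - 23.43*n^2 - 13.8012*n - 15.61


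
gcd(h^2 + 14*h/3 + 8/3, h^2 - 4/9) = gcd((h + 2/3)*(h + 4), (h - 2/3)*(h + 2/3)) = h + 2/3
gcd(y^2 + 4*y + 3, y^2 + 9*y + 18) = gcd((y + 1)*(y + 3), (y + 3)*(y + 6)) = y + 3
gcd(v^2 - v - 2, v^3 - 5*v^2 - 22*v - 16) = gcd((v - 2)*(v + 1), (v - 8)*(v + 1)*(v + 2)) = v + 1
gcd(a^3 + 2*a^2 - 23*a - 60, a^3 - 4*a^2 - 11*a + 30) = a^2 - 2*a - 15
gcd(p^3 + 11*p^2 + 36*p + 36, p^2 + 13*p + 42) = p + 6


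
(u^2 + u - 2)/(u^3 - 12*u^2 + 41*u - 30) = (u + 2)/(u^2 - 11*u + 30)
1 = 1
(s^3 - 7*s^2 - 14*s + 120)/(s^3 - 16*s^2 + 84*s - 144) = (s^2 - s - 20)/(s^2 - 10*s + 24)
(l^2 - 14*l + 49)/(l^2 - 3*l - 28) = (l - 7)/(l + 4)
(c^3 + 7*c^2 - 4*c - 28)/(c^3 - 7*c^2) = (c^3 + 7*c^2 - 4*c - 28)/(c^2*(c - 7))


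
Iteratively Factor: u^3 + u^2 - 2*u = (u)*(u^2 + u - 2) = u*(u + 2)*(u - 1)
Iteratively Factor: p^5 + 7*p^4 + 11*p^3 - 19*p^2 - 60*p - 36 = (p + 1)*(p^4 + 6*p^3 + 5*p^2 - 24*p - 36) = (p + 1)*(p + 2)*(p^3 + 4*p^2 - 3*p - 18) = (p + 1)*(p + 2)*(p + 3)*(p^2 + p - 6) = (p + 1)*(p + 2)*(p + 3)^2*(p - 2)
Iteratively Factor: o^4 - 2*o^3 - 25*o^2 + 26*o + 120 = (o + 2)*(o^3 - 4*o^2 - 17*o + 60) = (o - 3)*(o + 2)*(o^2 - o - 20) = (o - 3)*(o + 2)*(o + 4)*(o - 5)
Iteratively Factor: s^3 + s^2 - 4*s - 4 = (s - 2)*(s^2 + 3*s + 2) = (s - 2)*(s + 1)*(s + 2)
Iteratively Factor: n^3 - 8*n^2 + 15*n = (n - 3)*(n^2 - 5*n) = (n - 5)*(n - 3)*(n)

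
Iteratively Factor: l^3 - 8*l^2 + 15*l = (l - 5)*(l^2 - 3*l) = (l - 5)*(l - 3)*(l)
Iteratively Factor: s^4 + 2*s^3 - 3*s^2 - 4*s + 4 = (s + 2)*(s^3 - 3*s + 2) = (s - 1)*(s + 2)*(s^2 + s - 2) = (s - 1)^2*(s + 2)*(s + 2)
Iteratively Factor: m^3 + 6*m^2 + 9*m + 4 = (m + 1)*(m^2 + 5*m + 4) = (m + 1)^2*(m + 4)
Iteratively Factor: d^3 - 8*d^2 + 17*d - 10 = (d - 1)*(d^2 - 7*d + 10) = (d - 5)*(d - 1)*(d - 2)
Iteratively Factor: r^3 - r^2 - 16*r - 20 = (r + 2)*(r^2 - 3*r - 10) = (r + 2)^2*(r - 5)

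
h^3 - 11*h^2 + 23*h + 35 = (h - 7)*(h - 5)*(h + 1)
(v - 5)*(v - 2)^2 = v^3 - 9*v^2 + 24*v - 20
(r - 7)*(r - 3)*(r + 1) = r^3 - 9*r^2 + 11*r + 21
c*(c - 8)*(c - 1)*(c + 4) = c^4 - 5*c^3 - 28*c^2 + 32*c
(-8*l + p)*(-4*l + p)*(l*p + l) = 32*l^3*p + 32*l^3 - 12*l^2*p^2 - 12*l^2*p + l*p^3 + l*p^2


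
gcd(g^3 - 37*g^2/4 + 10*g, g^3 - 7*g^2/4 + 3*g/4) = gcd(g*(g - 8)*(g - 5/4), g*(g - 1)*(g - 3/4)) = g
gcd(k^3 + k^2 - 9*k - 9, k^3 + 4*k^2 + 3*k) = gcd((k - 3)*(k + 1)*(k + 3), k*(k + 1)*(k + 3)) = k^2 + 4*k + 3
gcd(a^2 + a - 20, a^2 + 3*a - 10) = a + 5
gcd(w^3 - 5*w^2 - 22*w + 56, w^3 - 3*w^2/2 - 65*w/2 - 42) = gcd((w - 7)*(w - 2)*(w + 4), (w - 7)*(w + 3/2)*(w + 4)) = w^2 - 3*w - 28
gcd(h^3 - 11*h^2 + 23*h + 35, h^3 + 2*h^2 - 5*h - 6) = h + 1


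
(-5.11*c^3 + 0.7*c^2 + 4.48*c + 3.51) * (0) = 0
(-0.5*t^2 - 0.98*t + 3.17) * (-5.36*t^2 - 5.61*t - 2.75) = 2.68*t^4 + 8.0578*t^3 - 10.1184*t^2 - 15.0887*t - 8.7175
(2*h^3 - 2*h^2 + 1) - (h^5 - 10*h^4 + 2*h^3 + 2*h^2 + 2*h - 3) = -h^5 + 10*h^4 - 4*h^2 - 2*h + 4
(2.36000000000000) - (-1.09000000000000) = 3.45000000000000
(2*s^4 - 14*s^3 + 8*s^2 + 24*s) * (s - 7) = 2*s^5 - 28*s^4 + 106*s^3 - 32*s^2 - 168*s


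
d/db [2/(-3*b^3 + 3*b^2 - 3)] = 2*b*(3*b - 2)/(3*(b^3 - b^2 + 1)^2)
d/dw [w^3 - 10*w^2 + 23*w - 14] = 3*w^2 - 20*w + 23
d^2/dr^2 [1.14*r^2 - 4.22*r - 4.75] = 2.28000000000000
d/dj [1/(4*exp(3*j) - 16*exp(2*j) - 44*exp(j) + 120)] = (-3*exp(2*j) + 8*exp(j) + 11)*exp(j)/(4*(exp(3*j) - 4*exp(2*j) - 11*exp(j) + 30)^2)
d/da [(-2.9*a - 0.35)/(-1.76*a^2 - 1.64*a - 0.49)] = (-5.104*a^2 - 1.232*a + 0.847)/(3.0976*a^4 + 5.7728*a^3 + 4.4144*a^2 + 1.6072*a + 0.2401)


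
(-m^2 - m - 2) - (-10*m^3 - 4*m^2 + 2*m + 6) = 10*m^3 + 3*m^2 - 3*m - 8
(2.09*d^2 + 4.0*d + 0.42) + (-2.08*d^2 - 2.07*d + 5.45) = 0.00999999999999979*d^2 + 1.93*d + 5.87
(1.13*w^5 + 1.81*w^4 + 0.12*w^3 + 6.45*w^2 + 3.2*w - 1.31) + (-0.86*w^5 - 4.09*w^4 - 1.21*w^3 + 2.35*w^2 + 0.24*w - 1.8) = 0.27*w^5 - 2.28*w^4 - 1.09*w^3 + 8.8*w^2 + 3.44*w - 3.11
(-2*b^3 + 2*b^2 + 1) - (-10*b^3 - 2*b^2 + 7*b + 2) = 8*b^3 + 4*b^2 - 7*b - 1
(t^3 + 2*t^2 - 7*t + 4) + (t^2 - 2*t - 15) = t^3 + 3*t^2 - 9*t - 11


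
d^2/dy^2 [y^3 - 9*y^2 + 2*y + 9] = 6*y - 18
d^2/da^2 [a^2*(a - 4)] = 6*a - 8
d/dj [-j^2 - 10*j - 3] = -2*j - 10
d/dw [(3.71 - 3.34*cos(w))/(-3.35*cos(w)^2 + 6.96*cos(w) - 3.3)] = (11.189*cos(w)^2 - 24.857*cos(w) + 14.7996)*sin(w)/(11.2225*cos(w)^4 - 46.632*cos(w)^3 + 70.5516*cos(w)^2 - 45.936*cos(w) + 10.89)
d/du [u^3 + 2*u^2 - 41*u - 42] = 3*u^2 + 4*u - 41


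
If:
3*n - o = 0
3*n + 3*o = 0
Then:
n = 0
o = 0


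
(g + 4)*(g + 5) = g^2 + 9*g + 20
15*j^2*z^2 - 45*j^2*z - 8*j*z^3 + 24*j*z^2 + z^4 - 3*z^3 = z*(-5*j + z)*(-3*j + z)*(z - 3)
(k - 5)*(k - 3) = k^2 - 8*k + 15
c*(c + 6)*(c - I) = c^3 + 6*c^2 - I*c^2 - 6*I*c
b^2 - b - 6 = (b - 3)*(b + 2)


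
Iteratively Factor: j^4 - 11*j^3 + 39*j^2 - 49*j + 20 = (j - 5)*(j^3 - 6*j^2 + 9*j - 4) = (j - 5)*(j - 1)*(j^2 - 5*j + 4) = (j - 5)*(j - 1)^2*(j - 4)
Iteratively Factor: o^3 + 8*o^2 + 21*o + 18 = (o + 3)*(o^2 + 5*o + 6) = (o + 2)*(o + 3)*(o + 3)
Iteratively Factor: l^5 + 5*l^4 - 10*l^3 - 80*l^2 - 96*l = (l)*(l^4 + 5*l^3 - 10*l^2 - 80*l - 96) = l*(l + 4)*(l^3 + l^2 - 14*l - 24) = l*(l + 2)*(l + 4)*(l^2 - l - 12) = l*(l - 4)*(l + 2)*(l + 4)*(l + 3)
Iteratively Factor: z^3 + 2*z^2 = (z)*(z^2 + 2*z) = z^2*(z + 2)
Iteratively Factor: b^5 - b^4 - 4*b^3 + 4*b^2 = (b - 1)*(b^4 - 4*b^2) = (b - 1)*(b + 2)*(b^3 - 2*b^2) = b*(b - 1)*(b + 2)*(b^2 - 2*b) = b*(b - 2)*(b - 1)*(b + 2)*(b)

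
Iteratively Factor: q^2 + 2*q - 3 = (q - 1)*(q + 3)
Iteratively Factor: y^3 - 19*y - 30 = (y - 5)*(y^2 + 5*y + 6) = (y - 5)*(y + 3)*(y + 2)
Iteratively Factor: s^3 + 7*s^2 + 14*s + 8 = (s + 1)*(s^2 + 6*s + 8) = (s + 1)*(s + 2)*(s + 4)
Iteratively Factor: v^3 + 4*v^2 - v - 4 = (v - 1)*(v^2 + 5*v + 4) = (v - 1)*(v + 4)*(v + 1)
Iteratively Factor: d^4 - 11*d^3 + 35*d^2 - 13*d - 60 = (d + 1)*(d^3 - 12*d^2 + 47*d - 60) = (d - 4)*(d + 1)*(d^2 - 8*d + 15) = (d - 5)*(d - 4)*(d + 1)*(d - 3)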